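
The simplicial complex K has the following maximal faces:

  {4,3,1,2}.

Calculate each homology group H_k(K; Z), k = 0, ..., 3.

H_0 = Z,  H_1 = 0,  H_2 = 0,  H_3 = 0.

Order the vertices as 1 < 2 < 3 < 4. Listing each simplex with vertices in this order, K has dimension 3 with simplices:

  0-simplices (4): [1], [2], [3], [4]
  1-simplices (6): [1,2], [1,3], [1,4], [2,3], [2,4], [3,4]
  2-simplices (4): [1,2,3], [1,2,4], [1,3,4], [2,3,4]
  3-simplices (1): [1,2,3,4]

giving chain groups C_0 ≅ Z^4, C_1 ≅ Z^6, C_2 ≅ Z^4, C_3 ≅ Z^1.

∂_1: C_1 → C_0 maps an edge to its endpoints' difference, ∂[p,q] = q − p. For instance
  ∂[3,4] = [4] − [3].
The 4×6 boundary matrix has rank 3 and Smith normal form diag(1,1,1).

The boundary map ∂_2: C_2 → C_1 maps a triangle to the signed sum of its edges. For instance
  ∂[1,2,4] = [2,4] − [1,4] + [1,2],
  ∂[1,3,4] = [3,4] − [1,4] + [1,3].
As a 6×4 matrix over Z this has rank 3, with invariant factors (1,1,1).

Boundary ∂_3: C_3 → C_2 sends each 3-simplex σ to the alternating sum Σ_i (−1)^i (σ with its i-th vertex removed). For instance
  ∂[1,2,3,4] = [2,3,4] − [1,3,4] + [1,2,4] − [1,2,3].
The 4×1 boundary matrix has rank 1 and Smith normal form diag(1).

From H_k ≅ ker(∂_k) / im(∂_{k+1}) we obtain:

  H_0: rank C_0 − rank ∂_1 = 4 − 3 = 1, and the invariant factors of ∂_1 are all 1, so H_0 ≅ Z.
  H_1: rank ker ∂_1 − rank ∂_2 = (6 − 3) − 3 = 0, and the invariant factors of ∂_2 are all 1, so H_1 ≅ 0.
  H_2: rank ker ∂_2 − rank ∂_3 = (4 − 3) − 1 = 0, and the invariant factors of ∂_3 are all 1, so H_2 ≅ 0.
  H_3: rank ker ∂_3 − rank ∂_4 = (1 − 1) − 0 = 0, and there is no ∂_4, so H_3 ≅ 0.

(K is a triangulation of the 3-simplex.)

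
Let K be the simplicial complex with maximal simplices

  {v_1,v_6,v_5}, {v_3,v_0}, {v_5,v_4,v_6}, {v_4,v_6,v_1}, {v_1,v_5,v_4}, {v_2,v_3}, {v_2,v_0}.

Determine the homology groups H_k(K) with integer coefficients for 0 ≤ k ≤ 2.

H_0 ≅ Z^2,  H_1 ≅ Z,  H_2 ≅ Z.

Fix the vertex order v_0 < v_1 < v_2 < v_3 < v_4 < v_5 < v_6 and write every simplex with vertices in increasing order. Then dim K = 2 and the simplices of K are:

  0-simplices (7): [v_0], [v_1], [v_2], [v_3], [v_4], [v_5], [v_6]
  1-simplices (9): [v_0,v_2], [v_0,v_3], [v_1,v_4], [v_1,v_5], [v_1,v_6], [v_2,v_3], [v_4,v_5], [v_4,v_6], [v_5,v_6]
  2-simplices (4): [v_1,v_4,v_5], [v_1,v_4,v_6], [v_1,v_5,v_6], [v_4,v_5,v_6]

so the chain groups are C_0 ≅ Z^7, C_1 ≅ Z^9, C_2 ≅ Z^4.

∂_1: C_1 → C_0 is given by ∂[p,q] = [q] − [p]. For instance
  ∂[v_4,v_6] = [v_6] − [v_4].
The resulting 7×9 matrix has rank 5, and its Smith normal form has invariant factors (1,1,1,1,1).

Boundary ∂_2: C_2 → C_1 sends each 2-simplex [p,q,r] to [q,r] − [p,r] + [p,q]. For instance
  ∂[v_1,v_4,v_5] = [v_4,v_5] − [v_1,v_5] + [v_1,v_4],
  ∂[v_1,v_4,v_6] = [v_4,v_6] − [v_1,v_6] + [v_1,v_4].
The 9×4 boundary matrix has rank 3 and Smith normal form diag(1,1,1).

Now H_k = ker ∂_k / im ∂_{k+1}, so:

  H_0: rank C_0 − rank ∂_1 = 7 − 5 = 2, and the invariant factors of ∂_1 are all 1, so H_0 ≅ Z^2.
  H_1: rank ker ∂_1 − rank ∂_2 = (9 − 5) − 3 = 1, and the invariant factors of ∂_2 are all 1, so H_1 ≅ Z.
  H_2: rank ker ∂_2 − rank ∂_3 = (4 − 3) − 0 = 1, and there is no ∂_3, so H_2 ≅ Z.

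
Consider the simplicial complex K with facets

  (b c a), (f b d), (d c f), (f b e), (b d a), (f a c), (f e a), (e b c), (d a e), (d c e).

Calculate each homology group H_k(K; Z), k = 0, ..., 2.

Fix the vertex order a < b < c < d < e < f and write every simplex with vertices in increasing order. Then dim K = 2 and the simplices of K are:

  0-simplices (6): a, b, c, d, e, f
  1-simplices (15): ab, ac, ad, ae, af, bc, bd, be, bf, cd, ce, cf, de, df, ef
  2-simplices (10): abc, abd, acf, ade, aef, bce, bdf, bef, cde, cdf

so the chain groups are C_0 ≅ Z^6, C_1 ≅ Z^15, C_2 ≅ Z^10.

The boundary map ∂_1: C_1 → C_0 sends each edge [p,q] (with p < q) to q − p.
As a 6×15 matrix over Z this has rank 5, with invariant factors (1,1,1,1,1).

Boundary ∂_2: C_2 → C_1 acts by ∂[p,q,r] = [q,r] − [p,r] + [p,q]. For instance
  ∂bce = ce − be + bc,
  ∂cde = de − ce + cd.
The resulting 15×10 matrix has rank 10, and its Smith normal form has invariant factors (1,1,1,1,1,1,1,1,1,2).

Reading off H_k = ker ∂_k / im ∂_{k+1}:

  H_0: rank C_0 − rank ∂_1 = 6 − 5 = 1, and the invariant factors of ∂_1 are all 1, so H_0 ≅ Z.
  H_1: rank ker ∂_1 − rank ∂_2 = (15 − 5) − 10 = 0, and ∂_2 has invariant factor 2 > 1, so H_1 ≅ Z/2.
  H_2: rank ker ∂_2 − rank ∂_3 = (10 − 10) − 0 = 0, and there is no ∂_3, so H_2 ≅ 0.

As a check, the Euler characteristic is 6 − 15 + 10 = 1, which agrees with 1 − 0 + 0 = 1.
(K is a triangulation of the real projective plane RP^2.)

H_0 = Z,  H_1 = Z/2,  H_2 = 0.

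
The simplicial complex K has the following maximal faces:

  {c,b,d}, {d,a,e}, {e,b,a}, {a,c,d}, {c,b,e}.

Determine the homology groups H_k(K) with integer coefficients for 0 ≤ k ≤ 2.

Order the vertices as a < b < c < d < e. Listing each simplex with vertices in this order, K has dimension 2 with simplices:

  0-simplices (5): a, b, c, d, e
  1-simplices (10): ab, ac, ad, ae, bc, bd, be, cd, ce, de
  2-simplices (5): abe, acd, ade, bcd, bce

Hence C_0 ≅ Z^5, C_1 ≅ Z^10, C_2 ≅ Z^5.

Boundary ∂_1: C_1 → C_0 is given by ∂[p,q] = [q] − [p].
As a 5×10 matrix over Z this has rank 4, with invariant factors (1,1,1,1).

∂_2: C_2 → C_1 acts by ∂[p,q,r] = [q,r] − [p,r] + [p,q]. For instance
  ∂abe = be − ae + ab,
  ∂bce = ce − be + bc.
The 10×5 boundary matrix has rank 5 and Smith normal form diag(1,1,1,1,1).

Now H_k = ker ∂_k / im ∂_{k+1}, so:

  H_0: rank C_0 − rank ∂_1 = 5 − 4 = 1, and the invariant factors of ∂_1 are all 1, so H_0 ≅ Z.
  H_1: rank ker ∂_1 − rank ∂_2 = (10 − 4) − 5 = 1, and the invariant factors of ∂_2 are all 1, so H_1 ≅ Z.
  H_2: rank ker ∂_2 − rank ∂_3 = (5 − 5) − 0 = 0, and there is no ∂_3, so H_2 ≅ 0.

As a check, the Euler characteristic is 5 − 10 + 5 = 0, which agrees with 1 − 1 + 0 = 0.

H_0 = Z,  H_1 = Z,  H_2 = 0.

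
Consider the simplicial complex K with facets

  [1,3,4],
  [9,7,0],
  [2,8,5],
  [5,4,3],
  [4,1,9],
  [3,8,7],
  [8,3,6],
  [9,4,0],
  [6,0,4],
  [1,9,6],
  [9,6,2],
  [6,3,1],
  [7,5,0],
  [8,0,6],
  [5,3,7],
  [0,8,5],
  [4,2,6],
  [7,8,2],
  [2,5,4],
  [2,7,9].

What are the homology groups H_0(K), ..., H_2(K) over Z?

H_0 = Z,  H_1 = Z ⊕ Z/2,  H_2 = 0.

Fix the vertex order 0 < 1 < 2 < 3 < 4 < 5 < 6 < 7 < 8 < 9 and write every simplex with vertices in increasing order. Then dim K = 2 and the simplices of K are:

  0-simplices (10): [0], [1], [2], [3], [4], [5], [6], [7], [8], [9]
  1-simplices (30): (30 of them)
  2-simplices (20): (20 of them)

so the chain groups are C_0 ≅ Z^10, C_1 ≅ Z^30, C_2 ≅ Z^20.

∂_1: C_1 → C_0 sends each edge [p,q] (with p < q) to q − p.
The 10×30 boundary matrix has rank 9 and Smith normal form diag(1,1,1,1,1,1,1,1,1).

The boundary map ∂_2: C_2 → C_1 sends each 2-simplex [p,q,r] to [q,r] − [p,r] + [p,q]. For instance
  ∂[1,3,6] = [3,6] − [1,6] + [1,3],
  ∂[0,4,6] = [4,6] − [0,6] + [0,4].
The resulting 30×20 matrix has rank 20, and its Smith normal form has invariant factors (1,1,1,1,1,1,1,1,1,1,1,1,1,1,1,1,1,1,1,2).

Now H_k = ker ∂_k / im ∂_{k+1}, so:

  H_0: rank C_0 − rank ∂_1 = 10 − 9 = 1, and the invariant factors of ∂_1 are all 1, so H_0 ≅ Z.
  H_1: rank ker ∂_1 − rank ∂_2 = (30 − 9) − 20 = 1, and ∂_2 has invariant factor 2 > 1, so H_1 ≅ Z ⊕ Z/2.
  H_2: rank ker ∂_2 − rank ∂_3 = (20 − 20) − 0 = 0, and there is no ∂_3, so H_2 ≅ 0.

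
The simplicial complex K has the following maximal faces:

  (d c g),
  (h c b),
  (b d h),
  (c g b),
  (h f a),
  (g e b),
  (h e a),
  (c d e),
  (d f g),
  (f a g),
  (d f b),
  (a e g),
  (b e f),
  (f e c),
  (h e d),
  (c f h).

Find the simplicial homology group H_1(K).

H_1 = Z^2.

Order the vertices as a < b < c < d < e < f < g < h. Listing each simplex with vertices in this order, K has dimension 2 with simplices:

  0-simplices (8): a, b, c, d, e, f, g, h
  1-simplices (24): ae, af, ag, ah, bc, bd, be, bf, bg, bh, cd, ce, cf, cg, ch, de, df, dg, dh, ef, eg, eh, fg, fh
  2-simplices (16): aeg, aeh, afg, afh, bcg, bch, bdf, bdh, bef, beg, cde, cdg, cef, cfh, deh, dfg

Hence C_0 ≅ Z^8, C_1 ≅ Z^24, C_2 ≅ Z^16.

Boundary ∂_1: C_1 → C_0 sends each edge [p,q] (with p < q) to q − p. For instance
  ∂bc = c − b.
The 8×24 boundary matrix has rank 7 and Smith normal form diag(1,1,1,1,1,1,1).

∂_2: C_2 → C_1 maps a triangle to the signed sum of its edges. For instance
  ∂cfh = fh − ch + cf,
  ∂aeh = eh − ah + ae.
The resulting 24×16 matrix has rank 15, and its Smith normal form has invariant factors (1,1,1,1,1,1,1,1,1,1,1,1,1,1,1).

Now H_k = ker ∂_k / im ∂_{k+1}, so:

  H_1: rank ker ∂_1 − rank ∂_2 = (24 − 7) − 15 = 2, and the invariant factors of ∂_2 are all 1, so H_1 ≅ Z^2.

(K is a triangulation of the torus T^2.)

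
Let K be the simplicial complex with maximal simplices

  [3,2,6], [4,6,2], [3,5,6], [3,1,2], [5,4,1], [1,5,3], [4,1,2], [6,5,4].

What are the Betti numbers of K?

Order the vertices as 1 < 2 < 3 < 4 < 5 < 6. Listing each simplex with vertices in this order, K has dimension 2 with simplices:

  0-simplices (6): [1], [2], [3], [4], [5], [6]
  1-simplices (12): [1,2], [1,3], [1,4], [1,5], [2,3], [2,4], [2,6], [3,5], [3,6], [4,5], [4,6], [5,6]
  2-simplices (8): [1,2,3], [1,2,4], [1,3,5], [1,4,5], [2,3,6], [2,4,6], [3,5,6], [4,5,6]

giving chain groups C_0 ≅ Z^6, C_1 ≅ Z^12, C_2 ≅ Z^8.

Boundary ∂_1: C_1 → C_0 maps an edge to its endpoints' difference, ∂[p,q] = q − p. For instance
  ∂[2,3] = [3] − [2].
The resulting 6×12 matrix has rank 5, and its Smith normal form has invariant factors (1,1,1,1,1).

∂_2: C_2 → C_1 sends each 2-simplex [p,q,r] to [q,r] − [p,r] + [p,q]. For instance
  ∂[2,3,6] = [3,6] − [2,6] + [2,3],
  ∂[3,5,6] = [5,6] − [3,6] + [3,5].
As a 12×8 matrix over Z this has rank 7, with invariant factors (1,1,1,1,1,1,1).

Computing H_k = (kernel of ∂_k) / (image of ∂_{k+1}):

  H_0: rank C_0 − rank ∂_1 = 6 − 5 = 1, and the invariant factors of ∂_1 are all 1, so H_0 = Z.
  H_1: rank ker ∂_1 − rank ∂_2 = (12 − 5) − 7 = 0, and the invariant factors of ∂_2 are all 1, so H_1 = 0.
  H_2: rank ker ∂_2 − rank ∂_3 = (8 − 7) − 0 = 1, and there is no ∂_3, so H_2 = Z.

As a check, the Euler characteristic is 6 − 12 + 8 = 2, which agrees with 1 − 0 + 1 = 2.
(K is a triangulation of the 2-sphere S^2.)

Hence the Betti numbers are b_0 = 1, b_1 = 0, b_2 = 1.

b_0 = 1, b_1 = 0, b_2 = 1.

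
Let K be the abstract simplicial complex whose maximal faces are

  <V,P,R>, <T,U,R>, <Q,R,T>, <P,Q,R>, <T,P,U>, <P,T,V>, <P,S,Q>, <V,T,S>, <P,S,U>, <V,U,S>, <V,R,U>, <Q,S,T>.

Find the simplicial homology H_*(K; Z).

Take the total order P < Q < R < S < T < U < V on the vertex set. Then K (dimension 2) consists of the simplices:

  0-simplices (7): P, Q, R, S, T, U, V
  1-simplices (18): PQ, PR, PS, PT, PU, PV, QR, QS, QT, RT, RU, RV, ST, SU, SV, TU, TV, UV
  2-simplices (12): PQR, PQS, PRV, PSU, PTU, PTV, QRT, QST, RTU, RUV, STV, SUV

Hence C_0 ≅ Z^7, C_1 ≅ Z^18, C_2 ≅ Z^12.

∂_1: C_1 → C_0 sends each edge [p,q] (with p < q) to q − p. For instance
  ∂PQ = Q − P.
This gives a 7×18 integer matrix of rank 6; reducing to Smith normal form yields diagonal entries (1,1,1,1,1,1).

∂_2: C_2 → C_1 acts by ∂[p,q,r] = [q,r] − [p,r] + [p,q]. For instance
  ∂SUV = UV − SV + SU,
  ∂PTV = TV − PV + PT.
The 18×12 boundary matrix has rank 12 and Smith normal form diag(1,1,1,1,1,1,1,1,1,1,1,2).

From H_k ≅ ker(∂_k) / im(∂_{k+1}) we obtain:

  H_0: rank C_0 − rank ∂_1 = 7 − 6 = 1, and the invariant factors of ∂_1 are all 1, so H_0 ≅ Z.
  H_1: rank ker ∂_1 − rank ∂_2 = (18 − 6) − 12 = 0, and ∂_2 has invariant factor 2 > 1, so H_1 ≅ Z/2.
  H_2: rank ker ∂_2 − rank ∂_3 = (12 − 12) − 0 = 0, and there is no ∂_3, so H_2 ≅ 0.

H_0 ≅ Z,  H_1 ≅ Z/2,  H_2 = 0.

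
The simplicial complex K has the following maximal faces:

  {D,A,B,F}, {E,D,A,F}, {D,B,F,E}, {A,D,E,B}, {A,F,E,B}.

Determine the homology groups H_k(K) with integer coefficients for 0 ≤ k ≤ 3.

H_0 ≅ Z,  H_1 = 0,  H_2 = 0,  H_3 ≅ Z.

Fix the vertex order A < B < D < E < F and write every simplex with vertices in increasing order. Then dim K = 3 and the simplices of K are:

  0-simplices (5): A, B, D, E, F
  1-simplices (10): AB, AD, AE, AF, BD, BE, BF, DE, DF, EF
  2-simplices (10): ABD, ABE, ABF, ADE, ADF, AEF, BDE, BDF, BEF, DEF
  3-simplices (5): ABDE, ABDF, ABEF, ADEF, BDEF

so the chain groups are C_0 ≅ Z^5, C_1 ≅ Z^10, C_2 ≅ Z^10, C_3 ≅ Z^5.

The boundary map ∂_1: C_1 → C_0 is given by ∂[p,q] = [q] − [p]. For instance
  ∂AD = D − A.
The resulting 5×10 matrix has rank 4, and its Smith normal form has invariant factors (1,1,1,1).

∂_2: C_2 → C_1 maps a triangle to the signed sum of its edges. For instance
  ∂ABD = BD − AD + AB,
  ∂ADF = DF − AF + AD.
The resulting 10×10 matrix has rank 6, and its Smith normal form has invariant factors (1,1,1,1,1,1).

∂_3: C_3 → C_2 sends each 3-simplex σ to the alternating sum Σ_i (−1)^i (σ with its i-th vertex removed). For instance
  ∂BDEF = DEF − BEF + BDF − BDE,
  ∂ABEF = BEF − AEF + ABF − ABE.
The resulting 10×5 matrix has rank 4, and its Smith normal form has invariant factors (1,1,1,1).

From H_k ≅ ker(∂_k) / im(∂_{k+1}) we obtain:

  H_0: rank C_0 − rank ∂_1 = 5 − 4 = 1, and the invariant factors of ∂_1 are all 1, so H_0 ≅ Z.
  H_1: rank ker ∂_1 − rank ∂_2 = (10 − 4) − 6 = 0, and the invariant factors of ∂_2 are all 1, so H_1 ≅ 0.
  H_2: rank ker ∂_2 − rank ∂_3 = (10 − 6) − 4 = 0, and the invariant factors of ∂_3 are all 1, so H_2 ≅ 0.
  H_3: rank ker ∂_3 − rank ∂_4 = (5 − 4) − 0 = 1, and there is no ∂_4, so H_3 ≅ Z.

(K is a triangulation of the 3-sphere S^3.)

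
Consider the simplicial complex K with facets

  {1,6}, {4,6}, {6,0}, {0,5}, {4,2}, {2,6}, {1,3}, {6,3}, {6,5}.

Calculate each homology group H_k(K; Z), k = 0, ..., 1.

H_0 ≅ Z,  H_1 ≅ Z^3.

Order the vertices as 0 < 1 < 2 < 3 < 4 < 5 < 6. Listing each simplex with vertices in this order, K has dimension 1 with simplices:

  0-simplices (7): [0], [1], [2], [3], [4], [5], [6]
  1-simplices (9): [0,5], [0,6], [1,3], [1,6], [2,4], [2,6], [3,6], [4,6], [5,6]

so the chain groups are C_0 ≅ Z^7, C_1 ≅ Z^9.

Boundary ∂_1: C_1 → C_0 maps an edge to its endpoints' difference, ∂[p,q] = q − p. For instance
  ∂[1,6] = [6] − [1].
As a 7×9 matrix over Z this has rank 6, with invariant factors (1,1,1,1,1,1).

Reading off H_k = ker ∂_k / im ∂_{k+1}:

  H_0: rank C_0 − rank ∂_1 = 7 − 6 = 1, and the invariant factors of ∂_1 are all 1, so H_0 ≅ Z.
  H_1: rank ker ∂_1 − rank ∂_2 = (9 − 6) − 0 = 3, and there is no ∂_2, so H_1 ≅ Z^3.

(K is a triangulation of a wedge of 3 circles.)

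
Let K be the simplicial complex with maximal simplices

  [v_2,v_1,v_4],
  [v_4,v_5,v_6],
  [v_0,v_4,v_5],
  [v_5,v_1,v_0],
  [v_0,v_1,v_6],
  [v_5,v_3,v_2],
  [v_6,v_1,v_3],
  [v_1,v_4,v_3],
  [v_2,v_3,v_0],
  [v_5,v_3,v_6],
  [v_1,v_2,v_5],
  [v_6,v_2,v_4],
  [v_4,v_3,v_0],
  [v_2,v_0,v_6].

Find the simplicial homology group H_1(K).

H_1 = Z^2.

We work with the vertex ordering v_0 < v_1 < v_2 < v_3 < v_4 < v_5 < v_6. The simplices of K, each written with vertices in increasing order, are:

  0-simplices (7): [v_0], [v_1], [v_2], [v_3], [v_4], [v_5], [v_6]
  1-simplices (21): (21 of them)
  2-simplices (14): (14 of them)

Hence C_0 ≅ Z^7, C_1 ≅ Z^21, C_2 ≅ Z^14.

∂_1: C_1 → C_0 sends each edge [p,q] (with p < q) to q − p. For instance
  ∂[v_1,v_4] = [v_4] − [v_1].
This gives a 7×21 integer matrix of rank 6; reducing to Smith normal form yields diagonal entries (1,1,1,1,1,1).

∂_2: C_2 → C_1 acts by ∂[p,q,r] = [q,r] − [p,r] + [p,q]. For instance
  ∂[v_1,v_2,v_5] = [v_2,v_5] − [v_1,v_5] + [v_1,v_2],
  ∂[v_2,v_4,v_6] = [v_4,v_6] − [v_2,v_6] + [v_2,v_4].
The 21×14 boundary matrix has rank 13 and Smith normal form diag(1,1,1,1,1,1,1,1,1,1,1,1,1).

Computing H_k = (kernel of ∂_k) / (image of ∂_{k+1}):

  H_1: rank ker ∂_1 − rank ∂_2 = (21 − 6) − 13 = 2, and the invariant factors of ∂_2 are all 1, so H_1 ≅ Z^2.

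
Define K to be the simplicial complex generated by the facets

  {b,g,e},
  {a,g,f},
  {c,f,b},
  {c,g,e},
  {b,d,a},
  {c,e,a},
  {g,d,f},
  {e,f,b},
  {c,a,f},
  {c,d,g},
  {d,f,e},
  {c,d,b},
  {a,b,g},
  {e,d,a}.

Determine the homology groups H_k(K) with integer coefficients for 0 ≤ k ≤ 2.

H_0 = Z,  H_1 = Z^2,  H_2 = Z.

Take the total order a < b < c < d < e < f < g on the vertex set. Then K (dimension 2) consists of the simplices:

  0-simplices (7): a, b, c, d, e, f, g
  1-simplices (21): ab, ac, ad, ae, af, ag, bc, bd, be, bf, bg, cd, ce, cf, cg, de, df, dg, ef, eg, fg
  2-simplices (14): abd, abg, ace, acf, ade, afg, bcd, bcf, bef, beg, cdg, ceg, def, dfg

so the chain groups are C_0 ≅ Z^7, C_1 ≅ Z^21, C_2 ≅ Z^14.

Boundary ∂_1: C_1 → C_0 maps an edge to its endpoints' difference, ∂[p,q] = q − p.
The 7×21 boundary matrix has rank 6 and Smith normal form diag(1,1,1,1,1,1).

The boundary map ∂_2: C_2 → C_1 sends each 2-simplex [p,q,r] to [q,r] − [p,r] + [p,q]. For instance
  ∂def = ef − df + de,
  ∂ceg = eg − cg + ce.
This gives a 21×14 integer matrix of rank 13; reducing to Smith normal form yields diagonal entries (1,1,1,1,1,1,1,1,1,1,1,1,1).

From H_k ≅ ker(∂_k) / im(∂_{k+1}) we obtain:

  H_0: rank C_0 − rank ∂_1 = 7 − 6 = 1, and the invariant factors of ∂_1 are all 1, so H_0 ≅ Z.
  H_1: rank ker ∂_1 − rank ∂_2 = (21 − 6) − 13 = 2, and the invariant factors of ∂_2 are all 1, so H_1 ≅ Z^2.
  H_2: rank ker ∂_2 − rank ∂_3 = (14 − 13) − 0 = 1, and there is no ∂_3, so H_2 ≅ Z.

(K is a triangulation of the torus T^2.)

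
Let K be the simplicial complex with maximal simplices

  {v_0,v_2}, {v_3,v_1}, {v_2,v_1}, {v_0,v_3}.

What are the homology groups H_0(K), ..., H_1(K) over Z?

Order the vertices as v_0 < v_1 < v_2 < v_3. Listing each simplex with vertices in this order, K has dimension 1 with simplices:

  0-simplices (4): [v_0], [v_1], [v_2], [v_3]
  1-simplices (4): [v_0,v_2], [v_0,v_3], [v_1,v_2], [v_1,v_3]

giving chain groups C_0 ≅ Z^4, C_1 ≅ Z^4.

Boundary ∂_1: C_1 → C_0 is given by ∂[p,q] = [q] − [p]. For instance
  ∂[v_0,v_2] = [v_2] − [v_0].
This gives a 4×4 integer matrix of rank 3; reducing to Smith normal form yields diagonal entries (1,1,1).

Now H_k = ker ∂_k / im ∂_{k+1}, so:

  H_0: rank C_0 − rank ∂_1 = 4 − 3 = 1, and the invariant factors of ∂_1 are all 1, so H_0 ≅ Z.
  H_1: rank ker ∂_1 − rank ∂_2 = (4 − 3) − 0 = 1, and there is no ∂_2, so H_1 ≅ Z.

(K is a triangulation of the circle S^1.)

H_0 = Z,  H_1 = Z.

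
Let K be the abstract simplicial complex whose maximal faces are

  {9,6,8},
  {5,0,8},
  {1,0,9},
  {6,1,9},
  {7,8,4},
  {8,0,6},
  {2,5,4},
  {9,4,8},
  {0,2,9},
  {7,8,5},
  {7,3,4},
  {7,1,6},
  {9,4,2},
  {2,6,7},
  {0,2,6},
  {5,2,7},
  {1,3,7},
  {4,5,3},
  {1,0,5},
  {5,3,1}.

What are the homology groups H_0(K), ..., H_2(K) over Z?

H_0 = Z,  H_1 = Z ⊕ Z/2Z,  H_2 = 0.

K has 10 vertices, 30 edges, 20 triangles.
rank ∂_0 = 0, rank ∂_1 = 9 ⇒ b_0 = 10 − 0 − 9 = 1; all invariant factors of ∂_1 are 1 so no torsion. So H_0 ≅ Z.
rank ∂_1 = 9, rank ∂_2 = 20 ⇒ b_1 = 30 − 9 − 20 = 1; ∂_2 has invariant factor(s) [2] giving torsion. So H_1 ≅ Z ⊕ Z/2Z.
rank ∂_2 = 20, rank ∂_3 = 0 ⇒ b_2 = 20 − 20 − 0 = 0. So H_2 ≅ 0.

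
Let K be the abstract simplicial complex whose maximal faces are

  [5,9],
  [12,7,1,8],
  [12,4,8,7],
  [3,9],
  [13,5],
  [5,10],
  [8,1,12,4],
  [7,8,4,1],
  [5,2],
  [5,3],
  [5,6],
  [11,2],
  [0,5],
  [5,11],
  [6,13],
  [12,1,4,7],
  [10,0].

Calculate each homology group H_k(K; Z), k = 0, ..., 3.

Take the total order 0 < 1 < 2 < 3 < 4 < 5 < 6 < 7 < 8 < 9 < 10 < 11 < 12 < 13 on the vertex set. Then K (dimension 3) consists of the simplices:

  0-simplices (14): [0], [1], [2], [3], [4], [5], [6], [7], [8], [9], [10], [11], [12], [13]
  1-simplices (22): (22 of them)
  2-simplices (10): [1,4,7], [1,4,8], [1,4,12], [1,7,8], [1,7,12], [1,8,12], [4,7,8], [4,7,12], [4,8,12], [7,8,12]
  3-simplices (5): [1,4,7,8], [1,4,7,12], [1,4,8,12], [1,7,8,12], [4,7,8,12]

so the chain groups are C_0 ≅ Z^14, C_1 ≅ Z^22, C_2 ≅ Z^10, C_3 ≅ Z^5.

The boundary map ∂_1: C_1 → C_0 is given by ∂[p,q] = [q] − [p].
The resulting 14×22 matrix has rank 12, and its Smith normal form has invariant factors (1,1,1,1,1,1,1,1,1,1,1,1).

The boundary map ∂_2: C_2 → C_1 acts by ∂[p,q,r] = [q,r] − [p,r] + [p,q]. For instance
  ∂[7,8,12] = [8,12] − [7,12] + [7,8],
  ∂[1,4,7] = [4,7] − [1,7] + [1,4].
The 22×10 boundary matrix has rank 6 and Smith normal form diag(1,1,1,1,1,1).

Boundary ∂_3: C_3 → C_2 sends each 3-simplex σ to the alternating sum Σ_i (−1)^i (σ with its i-th vertex removed). For instance
  ∂[1,4,7,12] = [4,7,12] − [1,7,12] + [1,4,12] − [1,4,7],
  ∂[1,7,8,12] = [7,8,12] − [1,8,12] + [1,7,12] − [1,7,8].
As a 10×5 matrix over Z this has rank 4, with invariant factors (1,1,1,1).

Now H_k = ker ∂_k / im ∂_{k+1}, so:

  H_0: rank C_0 − rank ∂_1 = 14 − 12 = 2, and the invariant factors of ∂_1 are all 1, so H_0 = Z^2.
  H_1: rank ker ∂_1 − rank ∂_2 = (22 − 12) − 6 = 4, and the invariant factors of ∂_2 are all 1, so H_1 = Z^4.
  H_2: rank ker ∂_2 − rank ∂_3 = (10 − 6) − 4 = 0, and the invariant factors of ∂_3 are all 1, so H_2 = 0.
  H_3: rank ker ∂_3 − rank ∂_4 = (5 − 4) − 0 = 1, and there is no ∂_4, so H_3 = Z.

H_0 ≅ Z^2,  H_1 ≅ Z^4,  H_2 = 0,  H_3 ≅ Z.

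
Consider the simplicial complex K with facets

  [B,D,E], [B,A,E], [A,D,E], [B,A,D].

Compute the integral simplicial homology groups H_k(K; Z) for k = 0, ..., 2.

Take the total order A < B < D < E on the vertex set. Then K (dimension 2) consists of the simplices:

  0-simplices (4): A, B, D, E
  1-simplices (6): AB, AD, AE, BD, BE, DE
  2-simplices (4): ABD, ABE, ADE, BDE

Hence C_0 ≅ Z^4, C_1 ≅ Z^6, C_2 ≅ Z^4.

∂_1: C_1 → C_0 sends each edge [p,q] (with p < q) to q − p. For instance
  ∂AB = B − A.
This gives a 4×6 integer matrix of rank 3; reducing to Smith normal form yields diagonal entries (1,1,1).

Boundary ∂_2: C_2 → C_1 sends each 2-simplex [p,q,r] to [q,r] − [p,r] + [p,q]. For instance
  ∂BDE = DE − BE + BD,
  ∂ABD = BD − AD + AB.
The 6×4 boundary matrix has rank 3 and Smith normal form diag(1,1,1).

Now H_k = ker ∂_k / im ∂_{k+1}, so:

  H_0: rank C_0 − rank ∂_1 = 4 − 3 = 1, and the invariant factors of ∂_1 are all 1, so H_0 = Z.
  H_1: rank ker ∂_1 − rank ∂_2 = (6 − 3) − 3 = 0, and the invariant factors of ∂_2 are all 1, so H_1 = 0.
  H_2: rank ker ∂_2 − rank ∂_3 = (4 − 3) − 0 = 1, and there is no ∂_3, so H_2 = Z.

As a check, the Euler characteristic is 4 − 6 + 4 = 2, which agrees with 1 − 0 + 1 = 2.

H_0 ≅ Z,  H_1 = 0,  H_2 ≅ Z.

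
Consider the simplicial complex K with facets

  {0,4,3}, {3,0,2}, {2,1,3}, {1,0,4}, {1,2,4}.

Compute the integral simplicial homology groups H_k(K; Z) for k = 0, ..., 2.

H_0 = Z,  H_1 = Z,  H_2 = 0.

Order the vertices as 0 < 1 < 2 < 3 < 4. Listing each simplex with vertices in this order, K has dimension 2 with simplices:

  0-simplices (5): [0], [1], [2], [3], [4]
  1-simplices (10): [0,1], [0,2], [0,3], [0,4], [1,2], [1,3], [1,4], [2,3], [2,4], [3,4]
  2-simplices (5): [0,1,4], [0,2,3], [0,3,4], [1,2,3], [1,2,4]

giving chain groups C_0 ≅ Z^5, C_1 ≅ Z^10, C_2 ≅ Z^5.

Boundary ∂_1: C_1 → C_0 is given by ∂[p,q] = [q] − [p].
The resulting 5×10 matrix has rank 4, and its Smith normal form has invariant factors (1,1,1,1).

Boundary ∂_2: C_2 → C_1 sends each 2-simplex [p,q,r] to [q,r] − [p,r] + [p,q]. For instance
  ∂[0,1,4] = [1,4] − [0,4] + [0,1],
  ∂[1,2,4] = [2,4] − [1,4] + [1,2].
As a 10×5 matrix over Z this has rank 5, with invariant factors (1,1,1,1,1).

Computing H_k = (kernel of ∂_k) / (image of ∂_{k+1}):

  H_0: rank C_0 − rank ∂_1 = 5 − 4 = 1, and the invariant factors of ∂_1 are all 1, so H_0 ≅ Z.
  H_1: rank ker ∂_1 − rank ∂_2 = (10 − 4) − 5 = 1, and the invariant factors of ∂_2 are all 1, so H_1 ≅ Z.
  H_2: rank ker ∂_2 − rank ∂_3 = (5 − 5) − 0 = 0, and there is no ∂_3, so H_2 ≅ 0.

As a check, the Euler characteristic is 5 − 10 + 5 = 0, which agrees with 1 − 1 + 0 = 0.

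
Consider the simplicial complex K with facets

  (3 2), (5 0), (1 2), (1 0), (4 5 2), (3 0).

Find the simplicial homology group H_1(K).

Take the total order 0 < 1 < 2 < 3 < 4 < 5 on the vertex set. Then K (dimension 2) consists of the simplices:

  0-simplices (6): [0], [1], [2], [3], [4], [5]
  1-simplices (8): [0,1], [0,3], [0,5], [1,2], [2,3], [2,4], [2,5], [4,5]
  2-simplices (1): [2,4,5]

giving chain groups C_0 ≅ Z^6, C_1 ≅ Z^8, C_2 ≅ Z^1.

∂_1: C_1 → C_0 maps an edge to its endpoints' difference, ∂[p,q] = q − p. For instance
  ∂[0,3] = [3] − [0].
This gives a 6×8 integer matrix of rank 5; reducing to Smith normal form yields diagonal entries (1,1,1,1,1).

∂_2: C_2 → C_1 acts by ∂[p,q,r] = [q,r] − [p,r] + [p,q]. For instance
  ∂[2,4,5] = [4,5] − [2,5] + [2,4].
As a 8×1 matrix over Z this has rank 1, with invariant factors (1).

From H_k ≅ ker(∂_k) / im(∂_{k+1}) we obtain:

  H_1: rank ker ∂_1 − rank ∂_2 = (8 − 5) − 1 = 2, and the invariant factors of ∂_2 are all 1, so H_1 = Z^2.

H_1 ≅ Z^2.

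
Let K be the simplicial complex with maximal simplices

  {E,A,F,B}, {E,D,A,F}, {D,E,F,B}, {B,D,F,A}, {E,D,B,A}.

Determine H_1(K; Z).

Fix the vertex order A < B < D < E < F and write every simplex with vertices in increasing order. Then dim K = 3 and the simplices of K are:

  0-simplices (5): A, B, D, E, F
  1-simplices (10): AB, AD, AE, AF, BD, BE, BF, DE, DF, EF
  2-simplices (10): ABD, ABE, ABF, ADE, ADF, AEF, BDE, BDF, BEF, DEF
  3-simplices (5): ABDE, ABDF, ABEF, ADEF, BDEF

Hence C_0 ≅ Z^5, C_1 ≅ Z^10, C_2 ≅ Z^10, C_3 ≅ Z^5.

The boundary map ∂_1: C_1 → C_0 sends each edge [p,q] (with p < q) to q − p. For instance
  ∂DF = F − D.
The resulting 5×10 matrix has rank 4, and its Smith normal form has invariant factors (1,1,1,1).

The boundary map ∂_2: C_2 → C_1 maps a triangle to the signed sum of its edges. For instance
  ∂ABE = BE − AE + AB,
  ∂AEF = EF − AF + AE.
As a 10×10 matrix over Z this has rank 6, with invariant factors (1,1,1,1,1,1).

The boundary map ∂_3: C_3 → C_2 sends each 3-simplex σ to the alternating sum Σ_i (−1)^i (σ with its i-th vertex removed). For instance
  ∂ABEF = BEF − AEF + ABF − ABE,
  ∂BDEF = DEF − BEF + BDF − BDE.
This gives a 10×5 integer matrix of rank 4; reducing to Smith normal form yields diagonal entries (1,1,1,1).

Computing H_k = (kernel of ∂_k) / (image of ∂_{k+1}):

  H_1: rank ker ∂_1 − rank ∂_2 = (10 − 4) − 6 = 0, and the invariant factors of ∂_2 are all 1, so H_1 ≅ 0.

H_1 ≅ 0.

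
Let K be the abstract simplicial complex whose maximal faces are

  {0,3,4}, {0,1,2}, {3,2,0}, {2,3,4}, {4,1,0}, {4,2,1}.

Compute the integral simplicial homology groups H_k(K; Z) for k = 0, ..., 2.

H_0 ≅ Z,  H_1 = 0,  H_2 ≅ Z.

Take the total order 0 < 1 < 2 < 3 < 4 on the vertex set. Then K (dimension 2) consists of the simplices:

  0-simplices (5): [0], [1], [2], [3], [4]
  1-simplices (9): [0,1], [0,2], [0,3], [0,4], [1,2], [1,4], [2,3], [2,4], [3,4]
  2-simplices (6): [0,1,2], [0,1,4], [0,2,3], [0,3,4], [1,2,4], [2,3,4]

Hence C_0 ≅ Z^5, C_1 ≅ Z^9, C_2 ≅ Z^6.

The boundary map ∂_1: C_1 → C_0 maps an edge to its endpoints' difference, ∂[p,q] = q − p.
As a 5×9 matrix over Z this has rank 4, with invariant factors (1,1,1,1).

∂_2: C_2 → C_1 maps a triangle to the signed sum of its edges. For instance
  ∂[0,3,4] = [3,4] − [0,4] + [0,3],
  ∂[0,1,2] = [1,2] − [0,2] + [0,1].
The resulting 9×6 matrix has rank 5, and its Smith normal form has invariant factors (1,1,1,1,1).

Reading off H_k = ker ∂_k / im ∂_{k+1}:

  H_0: rank C_0 − rank ∂_1 = 5 − 4 = 1, and the invariant factors of ∂_1 are all 1, so H_0 = Z.
  H_1: rank ker ∂_1 − rank ∂_2 = (9 − 4) − 5 = 0, and the invariant factors of ∂_2 are all 1, so H_1 = 0.
  H_2: rank ker ∂_2 − rank ∂_3 = (6 − 5) − 0 = 1, and there is no ∂_3, so H_2 = Z.

(K is a triangulation of the 2-sphere S^2.)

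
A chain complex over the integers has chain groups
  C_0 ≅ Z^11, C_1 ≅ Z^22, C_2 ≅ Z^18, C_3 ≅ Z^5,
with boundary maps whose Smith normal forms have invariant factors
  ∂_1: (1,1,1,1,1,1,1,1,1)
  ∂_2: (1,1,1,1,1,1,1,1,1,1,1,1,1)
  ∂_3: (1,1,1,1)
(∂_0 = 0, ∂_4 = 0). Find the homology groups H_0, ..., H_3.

H_0: b_0 = 11 − 0 − 9 = 2; torsion from ∂_1 factors > 1: none. So H_0 = Z^2.
H_1: b_1 = 22 − 9 − 13 = 0; torsion from ∂_2 factors > 1: none. So H_1 = 0.
H_2: b_2 = 18 − 13 − 4 = 1; torsion from ∂_3 factors > 1: none. So H_2 = Z.
H_3: b_3 = 5 − 4 − 0 = 1; torsion from ∂_4 factors > 1: none. So H_3 = Z.

H_0 = Z^2,  H_1 = 0,  H_2 = Z,  H_3 = Z.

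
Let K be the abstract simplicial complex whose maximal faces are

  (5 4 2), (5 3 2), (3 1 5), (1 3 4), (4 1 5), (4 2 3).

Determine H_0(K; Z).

Fix the vertex order 1 < 2 < 3 < 4 < 5 and write every simplex with vertices in increasing order. Then dim K = 2 and the simplices of K are:

  0-simplices (5): [1], [2], [3], [4], [5]
  1-simplices (9): [1,3], [1,4], [1,5], [2,3], [2,4], [2,5], [3,4], [3,5], [4,5]
  2-simplices (6): [1,3,4], [1,3,5], [1,4,5], [2,3,4], [2,3,5], [2,4,5]

Hence C_0 ≅ Z^5, C_1 ≅ Z^9, C_2 ≅ Z^6.

∂_1: C_1 → C_0 sends each edge [p,q] (with p < q) to q − p. For instance
  ∂[2,5] = [5] − [2].
The 5×9 boundary matrix has rank 4 and Smith normal form diag(1,1,1,1).

The boundary map ∂_2: C_2 → C_1 sends each 2-simplex [p,q,r] to [q,r] − [p,r] + [p,q]. For instance
  ∂[2,4,5] = [4,5] − [2,5] + [2,4],
  ∂[1,3,5] = [3,5] − [1,5] + [1,3].
As a 9×6 matrix over Z this has rank 5, with invariant factors (1,1,1,1,1).

Now H_k = ker ∂_k / im ∂_{k+1}, so:

  H_0: rank C_0 − rank ∂_1 = 5 − 4 = 1, and the invariant factors of ∂_1 are all 1, so H_0 ≅ Z.

H_0 ≅ Z.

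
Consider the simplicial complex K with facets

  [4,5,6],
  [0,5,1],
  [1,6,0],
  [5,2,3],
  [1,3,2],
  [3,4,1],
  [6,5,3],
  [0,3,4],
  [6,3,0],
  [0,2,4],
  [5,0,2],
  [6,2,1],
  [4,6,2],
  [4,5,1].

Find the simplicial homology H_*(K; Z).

H_0 = Z,  H_1 = Z^2,  H_2 = Z.

Fix the vertex order 0 < 1 < 2 < 3 < 4 < 5 < 6 and write every simplex with vertices in increasing order. Then dim K = 2 and the simplices of K are:

  0-simplices (7): [0], [1], [2], [3], [4], [5], [6]
  1-simplices (21): [0,1], [0,2], [0,3], [0,4], [0,5], [0,6], [1,2], [1,3], [1,4], [1,5], [1,6], [2,3], [2,4], [2,5], [2,6], [3,4], [3,5], [3,6], [4,5], [4,6], [5,6]
  2-simplices (14): [0,1,5], [0,1,6], [0,2,4], [0,2,5], [0,3,4], [0,3,6], [1,2,3], [1,2,6], [1,3,4], [1,4,5], [2,3,5], [2,4,6], [3,5,6], [4,5,6]

Hence C_0 ≅ Z^7, C_1 ≅ Z^21, C_2 ≅ Z^14.

∂_1: C_1 → C_0 maps an edge to its endpoints' difference, ∂[p,q] = q − p. For instance
  ∂[3,6] = [6] − [3].
As a 7×21 matrix over Z this has rank 6, with invariant factors (1,1,1,1,1,1).

∂_2: C_2 → C_1 sends each 2-simplex [p,q,r] to [q,r] − [p,r] + [p,q]. For instance
  ∂[0,3,6] = [3,6] − [0,6] + [0,3],
  ∂[1,2,3] = [2,3] − [1,3] + [1,2].
The resulting 21×14 matrix has rank 13, and its Smith normal form has invariant factors (1,1,1,1,1,1,1,1,1,1,1,1,1).

Reading off H_k = ker ∂_k / im ∂_{k+1}:

  H_0: rank C_0 − rank ∂_1 = 7 − 6 = 1, and the invariant factors of ∂_1 are all 1, so H_0 = Z.
  H_1: rank ker ∂_1 − rank ∂_2 = (21 − 6) − 13 = 2, and the invariant factors of ∂_2 are all 1, so H_1 = Z^2.
  H_2: rank ker ∂_2 − rank ∂_3 = (14 − 13) − 0 = 1, and there is no ∂_3, so H_2 = Z.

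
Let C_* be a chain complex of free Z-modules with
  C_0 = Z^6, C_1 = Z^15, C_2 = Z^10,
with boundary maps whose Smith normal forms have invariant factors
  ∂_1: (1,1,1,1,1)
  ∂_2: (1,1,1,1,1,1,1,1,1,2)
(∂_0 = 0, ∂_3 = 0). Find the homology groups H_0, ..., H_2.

H_0: b_0 = 6 − 0 − 5 = 1; torsion from ∂_1 factors > 1: none. So H_0 ≅ Z.
H_1: b_1 = 15 − 5 − 10 = 0; torsion from ∂_2 factors > 1: [2]. So H_1 ≅ Z_2.
H_2: b_2 = 10 − 10 − 0 = 0; torsion from ∂_3 factors > 1: none. So H_2 ≅ 0.

H_0 ≅ Z,  H_1 ≅ Z_2,  H_2 = 0.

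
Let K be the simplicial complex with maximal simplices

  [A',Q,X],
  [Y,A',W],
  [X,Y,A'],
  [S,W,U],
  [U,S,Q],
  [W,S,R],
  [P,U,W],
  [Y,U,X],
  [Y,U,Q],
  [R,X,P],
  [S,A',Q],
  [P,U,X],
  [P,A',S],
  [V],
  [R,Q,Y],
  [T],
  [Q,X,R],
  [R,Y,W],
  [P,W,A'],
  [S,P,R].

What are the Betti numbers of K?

Fix the vertex order P < Q < R < S < T < U < V < W < X < Y < A' and write every simplex with vertices in increasing order. Then dim K = 2 and the simplices of K are:

  0-simplices (11): [P], [Q], [R], [S], [T], [U], [V], [W], [X], [Y], [A']
  1-simplices (27): (27 of them)
  2-simplices (18): (18 of them)

Hence C_0 ≅ Z^11, C_1 ≅ Z^27, C_2 ≅ Z^18.

The boundary map ∂_1: C_1 → C_0 is given by ∂[p,q] = [q] − [p]. For instance
  ∂[Y,A'] = [A'] − [Y].
The resulting 11×27 matrix has rank 8, and its Smith normal form has invariant factors (1,1,1,1,1,1,1,1).

The boundary map ∂_2: C_2 → C_1 sends each 2-simplex [p,q,r] to [q,r] − [p,r] + [p,q]. For instance
  ∂[S,U,W] = [U,W] − [S,W] + [S,U],
  ∂[P,S,A'] = [S,A'] − [P,A'] + [P,S].
The 27×18 boundary matrix has rank 18 and Smith normal form diag(1,1,1,1,1,1,1,1,1,1,1,1,1,1,1,1,1,2).

From H_k ≅ ker(∂_k) / im(∂_{k+1}) we obtain:

  H_0: rank C_0 − rank ∂_1 = 11 − 8 = 3, and the invariant factors of ∂_1 are all 1, so H_0 ≅ Z^3.
  H_1: rank ker ∂_1 − rank ∂_2 = (27 − 8) − 18 = 1, and ∂_2 has invariant factor 2 > 1, so H_1 ≅ Z ⊕ Z/2Z.
  H_2: rank ker ∂_2 − rank ∂_3 = (18 − 18) − 0 = 0, and there is no ∂_3, so H_2 ≅ 0.

As a check, the Euler characteristic is 11 − 27 + 18 = 2, which agrees with 3 − 1 + 0 = 2.

Hence the Betti numbers are b_0 = 3, b_1 = 1, b_2 = 0.

b_0 = 3, b_1 = 1, b_2 = 0.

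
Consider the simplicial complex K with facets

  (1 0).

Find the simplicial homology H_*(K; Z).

H_0 = Z,  H_1 = 0.

K has 2 vertices, 1 edge.
rank ∂_0 = 0, rank ∂_1 = 1 ⇒ b_0 = 2 − 0 − 1 = 1; all invariant factors of ∂_1 are 1 so no torsion. So H_0 = Z.
rank ∂_1 = 1, rank ∂_2 = 0 ⇒ b_1 = 1 − 1 − 0 = 0. So H_1 = 0.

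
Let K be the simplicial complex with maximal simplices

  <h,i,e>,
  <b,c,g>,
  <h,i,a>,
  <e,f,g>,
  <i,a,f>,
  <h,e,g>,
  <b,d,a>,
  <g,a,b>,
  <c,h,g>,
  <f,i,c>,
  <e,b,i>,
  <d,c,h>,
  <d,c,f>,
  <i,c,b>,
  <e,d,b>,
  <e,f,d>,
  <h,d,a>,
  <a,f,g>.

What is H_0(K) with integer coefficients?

H_0 = Z.

Take the total order a < b < c < d < e < f < g < h < i on the vertex set. Then K (dimension 2) consists of the simplices:

  0-simplices (9): a, b, c, d, e, f, g, h, i
  1-simplices (27): ab, ad, af, ag, ah, ai, bc, bd, be, bg, bi, cd, cf, cg, ch, ci, de, df, dh, ef, eg, eh, ei, fg, fi, gh, hi
  2-simplices (18): abd, abg, adh, afg, afi, ahi, bcg, bci, bde, bei, cdf, cdh, cfi, cgh, def, efg, egh, ehi

Hence C_0 ≅ Z^9, C_1 ≅ Z^27, C_2 ≅ Z^18.

The boundary map ∂_1: C_1 → C_0 sends each edge [p,q] (with p < q) to q − p. For instance
  ∂ai = i − a.
The resulting 9×27 matrix has rank 8, and its Smith normal form has invariant factors (1,1,1,1,1,1,1,1).

The boundary map ∂_2: C_2 → C_1 acts by ∂[p,q,r] = [q,r] − [p,r] + [p,q]. For instance
  ∂cdf = df − cf + cd,
  ∂bei = ei − bi + be.
As a 27×18 matrix over Z this has rank 17, with invariant factors (1,1,1,1,1,1,1,1,1,1,1,1,1,1,1,1,1).

Computing H_k = (kernel of ∂_k) / (image of ∂_{k+1}):

  H_0: rank C_0 − rank ∂_1 = 9 − 8 = 1, and the invariant factors of ∂_1 are all 1, so H_0 ≅ Z.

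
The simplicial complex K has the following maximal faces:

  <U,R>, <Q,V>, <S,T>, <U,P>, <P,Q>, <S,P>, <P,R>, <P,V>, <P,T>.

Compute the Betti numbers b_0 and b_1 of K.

b_0 = 1, b_1 = 3.

Take the total order P < Q < R < S < T < U < V on the vertex set. Then K (dimension 1) consists of the simplices:

  0-simplices (7): P, Q, R, S, T, U, V
  1-simplices (9): PQ, PR, PS, PT, PU, PV, QV, RU, ST

Hence C_0 ≅ Z^7, C_1 ≅ Z^9.

The boundary map ∂_1: C_1 → C_0 sends each edge [p,q] (with p < q) to q − p. For instance
  ∂PV = V − P.
The 7×9 boundary matrix has rank 6 and Smith normal form diag(1,1,1,1,1,1).

Computing H_k = (kernel of ∂_k) / (image of ∂_{k+1}):

  H_0: rank C_0 − rank ∂_1 = 7 − 6 = 1, and the invariant factors of ∂_1 are all 1, so H_0 = Z.
  H_1: rank ker ∂_1 − rank ∂_2 = (9 − 6) − 0 = 3, and there is no ∂_2, so H_1 = Z^3.

(K is a triangulation of a wedge of 3 circles.)

Hence the Betti numbers are b_0 = 1, b_1 = 3.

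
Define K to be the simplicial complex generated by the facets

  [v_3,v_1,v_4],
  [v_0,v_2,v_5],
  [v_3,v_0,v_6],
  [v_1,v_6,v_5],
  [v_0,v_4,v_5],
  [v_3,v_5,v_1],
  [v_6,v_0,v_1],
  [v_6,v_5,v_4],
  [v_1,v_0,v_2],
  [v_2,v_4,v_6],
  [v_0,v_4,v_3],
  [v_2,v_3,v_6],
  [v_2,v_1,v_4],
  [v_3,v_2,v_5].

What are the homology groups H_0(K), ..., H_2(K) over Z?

H_0 = Z,  H_1 = Z^2,  H_2 = Z.

Fix the vertex order v_0 < v_1 < v_2 < v_3 < v_4 < v_5 < v_6 and write every simplex with vertices in increasing order. Then dim K = 2 and the simplices of K are:

  0-simplices (7): [v_0], [v_1], [v_2], [v_3], [v_4], [v_5], [v_6]
  1-simplices (21): (21 of them)
  2-simplices (14): (14 of them)

so the chain groups are C_0 ≅ Z^7, C_1 ≅ Z^21, C_2 ≅ Z^14.

The boundary map ∂_1: C_1 → C_0 sends each edge [p,q] (with p < q) to q − p. For instance
  ∂[v_1,v_6] = [v_6] − [v_1].
The resulting 7×21 matrix has rank 6, and its Smith normal form has invariant factors (1,1,1,1,1,1).

∂_2: C_2 → C_1 acts by ∂[p,q,r] = [q,r] − [p,r] + [p,q]. For instance
  ∂[v_2,v_3,v_5] = [v_3,v_5] − [v_2,v_5] + [v_2,v_3],
  ∂[v_2,v_3,v_6] = [v_3,v_6] − [v_2,v_6] + [v_2,v_3].
This gives a 21×14 integer matrix of rank 13; reducing to Smith normal form yields diagonal entries (1,1,1,1,1,1,1,1,1,1,1,1,1).

Reading off H_k = ker ∂_k / im ∂_{k+1}:

  H_0: rank C_0 − rank ∂_1 = 7 − 6 = 1, and the invariant factors of ∂_1 are all 1, so H_0 = Z.
  H_1: rank ker ∂_1 − rank ∂_2 = (21 − 6) − 13 = 2, and the invariant factors of ∂_2 are all 1, so H_1 = Z^2.
  H_2: rank ker ∂_2 − rank ∂_3 = (14 − 13) − 0 = 1, and there is no ∂_3, so H_2 = Z.

As a check, the Euler characteristic is 7 − 21 + 14 = 0, which agrees with 1 − 2 + 1 = 0.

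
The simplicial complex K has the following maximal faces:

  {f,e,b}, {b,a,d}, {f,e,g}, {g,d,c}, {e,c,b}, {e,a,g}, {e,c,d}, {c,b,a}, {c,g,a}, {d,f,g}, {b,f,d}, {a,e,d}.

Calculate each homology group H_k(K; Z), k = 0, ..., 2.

H_0 = Z,  H_1 = Z_2,  H_2 = 0.

We work with the vertex ordering a < b < c < d < e < f < g. The simplices of K, each written with vertices in increasing order, are:

  0-simplices (7): a, b, c, d, e, f, g
  1-simplices (18): ab, ac, ad, ae, ag, bc, bd, be, bf, cd, ce, cg, de, df, dg, ef, eg, fg
  2-simplices (12): abc, abd, acg, ade, aeg, bce, bdf, bef, cde, cdg, dfg, efg

so the chain groups are C_0 ≅ Z^7, C_1 ≅ Z^18, C_2 ≅ Z^12.

The boundary map ∂_1: C_1 → C_0 is given by ∂[p,q] = [q] − [p]. For instance
  ∂ce = e − c.
This gives a 7×18 integer matrix of rank 6; reducing to Smith normal form yields diagonal entries (1,1,1,1,1,1).

∂_2: C_2 → C_1 acts by ∂[p,q,r] = [q,r] − [p,r] + [p,q]. For instance
  ∂bef = ef − bf + be,
  ∂bce = ce − be + bc.
The 18×12 boundary matrix has rank 12 and Smith normal form diag(1,1,1,1,1,1,1,1,1,1,1,2).

Computing H_k = (kernel of ∂_k) / (image of ∂_{k+1}):

  H_0: rank C_0 − rank ∂_1 = 7 − 6 = 1, and the invariant factors of ∂_1 are all 1, so H_0 = Z.
  H_1: rank ker ∂_1 − rank ∂_2 = (18 − 6) − 12 = 0, and ∂_2 has invariant factor 2 > 1, so H_1 = Z_2.
  H_2: rank ker ∂_2 − rank ∂_3 = (12 − 12) − 0 = 0, and there is no ∂_3, so H_2 = 0.

(K is a triangulation of the real projective plane RP^2.)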